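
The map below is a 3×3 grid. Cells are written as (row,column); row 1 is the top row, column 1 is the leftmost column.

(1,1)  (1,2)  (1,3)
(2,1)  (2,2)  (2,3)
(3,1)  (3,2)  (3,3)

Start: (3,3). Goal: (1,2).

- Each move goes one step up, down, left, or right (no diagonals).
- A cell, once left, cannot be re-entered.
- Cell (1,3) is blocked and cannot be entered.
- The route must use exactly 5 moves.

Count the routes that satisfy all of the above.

4

Need simple routes of exactly 5 moves from (3,3) to (1,2) (Manhattan distance 3, so 1 moves are spent on a detour and 1 undoing it).
Enumerating: (3,3) (2,3) (2,2) (2,1) (1,1) (1,2) | (3,3) (3,2) (2,2) (2,1) (1,1) (1,2) | (3,3) (3,2) (3,1) (2,1) (1,1) (1,2) | (3,3) (3,2) (3,1) (2,1) (2,2) (1,2).
That gives 4 routes.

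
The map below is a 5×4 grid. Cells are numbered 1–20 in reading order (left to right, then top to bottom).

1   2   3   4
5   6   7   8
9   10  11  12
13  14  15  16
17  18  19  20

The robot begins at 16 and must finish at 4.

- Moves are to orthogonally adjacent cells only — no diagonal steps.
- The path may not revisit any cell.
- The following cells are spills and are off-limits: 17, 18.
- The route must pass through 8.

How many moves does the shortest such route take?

Any route passes through 8 somewhere between 16 and 4. Summing Manhattan distances along the two legs (16 → 8 → 4) gives a lower bound of 2 + 1 = 3 moves.
A route of 3 moves achieves this: 16 → 12 → 8 → 4.
Since 3 matches the lower bound, it is optimal.

3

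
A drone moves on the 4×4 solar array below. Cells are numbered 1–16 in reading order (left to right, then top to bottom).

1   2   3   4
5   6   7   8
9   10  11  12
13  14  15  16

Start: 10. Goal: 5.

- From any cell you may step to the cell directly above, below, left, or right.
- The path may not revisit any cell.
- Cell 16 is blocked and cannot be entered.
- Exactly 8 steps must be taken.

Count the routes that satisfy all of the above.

15

Need simple routes of exactly 8 moves from 10 to 5 (Manhattan distance 2, so 3 moves are spent on a detour and 3 undoing it).
Branch systematically from the start, pruning whenever the remaining move budget drops below the Manhattan distance to 5 or differs from it in parity. Grouping the completions by first move — via 6: 2; via 14: 4; via 9: 1; via 11: 8 — and summing: 2 + 4 + 1 + 8 = 15.
That gives 15 routes.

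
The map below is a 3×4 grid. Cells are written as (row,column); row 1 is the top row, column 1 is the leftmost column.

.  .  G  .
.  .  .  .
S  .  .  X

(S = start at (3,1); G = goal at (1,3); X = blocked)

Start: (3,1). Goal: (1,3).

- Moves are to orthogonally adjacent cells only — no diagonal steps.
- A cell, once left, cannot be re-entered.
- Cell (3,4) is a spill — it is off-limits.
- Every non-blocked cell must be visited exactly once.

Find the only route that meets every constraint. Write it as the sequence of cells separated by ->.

(3,1) -> (2,1) -> (1,1) -> (1,2) -> (2,2) -> (3,2) -> (3,3) -> (2,3) -> (2,4) -> (1,4) -> (1,3)

Need to visit all 11 open cells exactly once, starting at (3,1) and ending at (1,3).
Route from (3,1): up 2 to (1,1), right 1 to (1,2), down 2 to (3,2), right 1 to (3,3), up 1 to (2,3), right 1 to (2,4), up 1 to (1,4), left 1 to (1,3) — 10 moves in all.
Check: all 11 open cells covered.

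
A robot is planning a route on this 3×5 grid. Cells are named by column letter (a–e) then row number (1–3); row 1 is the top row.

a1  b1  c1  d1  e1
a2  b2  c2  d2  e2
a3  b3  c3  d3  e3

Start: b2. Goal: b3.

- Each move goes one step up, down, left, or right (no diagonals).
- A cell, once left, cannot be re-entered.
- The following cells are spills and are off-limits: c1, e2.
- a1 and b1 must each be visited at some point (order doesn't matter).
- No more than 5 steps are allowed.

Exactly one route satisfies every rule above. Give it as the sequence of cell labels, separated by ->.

b2 -> b1 -> a1 -> a2 -> a3 -> b3

The 5-move cap with required stops at a1, b1 leaves no slack for detours.
Route from b2: up 1 to b1, left 1 to a1, down 2 to a3, right 1 to b3 — 5 moves in all.
Check: all required cells visited; 5 ≤ 5 moves.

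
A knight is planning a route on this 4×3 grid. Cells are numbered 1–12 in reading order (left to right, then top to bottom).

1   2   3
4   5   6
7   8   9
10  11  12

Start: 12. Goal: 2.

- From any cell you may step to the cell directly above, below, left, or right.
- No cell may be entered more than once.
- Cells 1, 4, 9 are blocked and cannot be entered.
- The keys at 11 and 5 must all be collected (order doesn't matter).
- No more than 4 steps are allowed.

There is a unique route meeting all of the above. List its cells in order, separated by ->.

12 -> 11 -> 8 -> 5 -> 2

The 4-move cap with required stops at 11, 5 leaves no slack for detours.
Route from 12: left 1 to 11, up 3 to 2 — 4 moves in all.
Check: all required cells visited; 4 ≤ 4 moves.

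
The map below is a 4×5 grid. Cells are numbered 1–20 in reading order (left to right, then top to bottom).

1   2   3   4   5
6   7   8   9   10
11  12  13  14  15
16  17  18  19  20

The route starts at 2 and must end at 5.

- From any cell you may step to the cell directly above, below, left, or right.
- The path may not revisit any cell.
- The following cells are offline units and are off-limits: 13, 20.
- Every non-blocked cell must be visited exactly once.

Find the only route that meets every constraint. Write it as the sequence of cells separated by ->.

2 -> 1 -> 6 -> 7 -> 12 -> 11 -> 16 -> 17 -> 18 -> 19 -> 14 -> 15 -> 10 -> 9 -> 8 -> 3 -> 4 -> 5

Need to visit all 18 open cells exactly once, starting at 2 and ending at 5.
Route from 2: left 1 to 1, down 1 to 6, right 1 to 7, down 1 to 12, left 1 to 11, down 1 to 16, right 3 to 19, up 1 to 14, right 1 to 15, up 1 to 10, left 2 to 8, up 1 to 3, right 2 to 5 — 17 moves in all.
Check: all 18 open cells covered.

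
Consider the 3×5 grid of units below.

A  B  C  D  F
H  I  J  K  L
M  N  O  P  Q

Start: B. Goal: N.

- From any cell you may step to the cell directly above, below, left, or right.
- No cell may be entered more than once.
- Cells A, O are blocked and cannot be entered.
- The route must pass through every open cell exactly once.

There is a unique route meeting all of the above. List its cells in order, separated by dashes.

B - C - D - F - L - Q - P - K - J - I - H - M - N

Need to visit all 13 open cells exactly once, starting at B and ending at N.
Cell H has only two open neighbours (M and I), so the path must pass straight through it: one of those is the cell it's entered from and the other is where it exits.
Route from B: 3× right (reaching F), 2× down (reaching Q), left to P, up to K, 3× left (reaching H), down to M, right to N — 12 moves in all.
Check: all 13 open cells covered.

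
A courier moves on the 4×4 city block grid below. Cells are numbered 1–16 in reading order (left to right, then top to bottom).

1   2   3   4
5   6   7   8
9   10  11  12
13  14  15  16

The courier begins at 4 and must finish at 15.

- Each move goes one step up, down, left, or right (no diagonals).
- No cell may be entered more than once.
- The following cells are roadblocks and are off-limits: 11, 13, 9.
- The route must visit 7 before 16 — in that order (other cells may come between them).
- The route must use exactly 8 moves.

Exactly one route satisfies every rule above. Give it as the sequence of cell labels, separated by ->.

The waypoints must appear in the order 7, 16, with no cell reused.
Route from 4: left 2 to 2, down 1 to 6, right 2 to 8, down 2 to 16, left 1 to 15 — 8 moves in all.
Check: order respected (7 at step 4, 16 at step 7); 8 moves as required.

4 -> 3 -> 2 -> 6 -> 7 -> 8 -> 12 -> 16 -> 15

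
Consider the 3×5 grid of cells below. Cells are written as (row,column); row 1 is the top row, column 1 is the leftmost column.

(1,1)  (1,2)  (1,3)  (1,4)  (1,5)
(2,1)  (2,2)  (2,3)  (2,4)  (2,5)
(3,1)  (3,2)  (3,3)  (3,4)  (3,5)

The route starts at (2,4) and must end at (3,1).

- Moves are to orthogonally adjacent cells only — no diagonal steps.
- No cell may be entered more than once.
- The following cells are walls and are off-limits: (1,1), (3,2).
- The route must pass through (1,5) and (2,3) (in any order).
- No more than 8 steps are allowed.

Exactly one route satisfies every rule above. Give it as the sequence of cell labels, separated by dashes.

(2,4) - (2,5) - (1,5) - (1,4) - (1,3) - (2,3) - (2,2) - (2,1) - (3,1)

Any route must reach (1,5) and (2,3) and still end at (3,1) within 8 moves, so the order of the required stops is forced.
Route from (2,4): right 1 to (2,5), up 1 to (1,5), left 2 to (1,3), down 1 to (2,3), left 2 to (2,1), down 1 to (3,1) — 8 moves in all.
Check: all required cells visited; 8 ≤ 8 moves.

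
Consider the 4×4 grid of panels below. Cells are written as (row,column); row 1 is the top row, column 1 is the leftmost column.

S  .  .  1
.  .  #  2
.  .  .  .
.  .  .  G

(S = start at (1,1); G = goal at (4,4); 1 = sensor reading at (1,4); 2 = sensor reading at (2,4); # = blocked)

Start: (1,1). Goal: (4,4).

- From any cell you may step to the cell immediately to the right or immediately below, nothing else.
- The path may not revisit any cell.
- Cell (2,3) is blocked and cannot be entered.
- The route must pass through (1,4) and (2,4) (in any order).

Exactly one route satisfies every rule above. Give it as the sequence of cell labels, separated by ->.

Moves only go right or down, so the column and row indices never decrease.
Route from (1,1): 3× right (reaching (1,4)), 3× down (reaching (4,4)) — 6 moves in all.
Check: all required cells visited.

(1,1) -> (1,2) -> (1,3) -> (1,4) -> (2,4) -> (3,4) -> (4,4)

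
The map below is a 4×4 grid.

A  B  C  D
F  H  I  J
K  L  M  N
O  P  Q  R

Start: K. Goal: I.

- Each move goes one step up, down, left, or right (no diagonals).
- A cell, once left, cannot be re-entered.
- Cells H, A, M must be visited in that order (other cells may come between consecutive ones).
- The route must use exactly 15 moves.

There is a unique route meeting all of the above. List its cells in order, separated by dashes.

K - O - P - L - H - F - A - B - C - D - J - N - R - Q - M - I

The waypoints must appear in the order H, A, M, with no cell reused.
Route from K: down to O, right to P, 2× up (reaching H), left to F, up to A, 3× right (reaching D), 3× down (reaching R), left to Q, 2× up (reaching I) — 15 moves in all.
Check: order respected (H at step 4, A at step 6, M at step 14); 15 moves as required.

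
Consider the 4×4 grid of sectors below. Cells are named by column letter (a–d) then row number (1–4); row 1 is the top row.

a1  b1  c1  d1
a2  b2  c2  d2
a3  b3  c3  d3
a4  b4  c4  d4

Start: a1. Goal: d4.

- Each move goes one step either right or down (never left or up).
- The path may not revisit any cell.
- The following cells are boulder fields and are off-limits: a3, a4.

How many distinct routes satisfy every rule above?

16

A right/down-only route from a1 to d4 makes exactly 3 down-moves and 3 right-moves in some order.
With no other constraints that would be C(6,3) = 20 routes.
Subtract routes through each blocked cell (inclusion–exclusion for overlaps): − through a3: 4 − through a4: 1 + through a3&a4: 1 → 16.
That gives 16 routes.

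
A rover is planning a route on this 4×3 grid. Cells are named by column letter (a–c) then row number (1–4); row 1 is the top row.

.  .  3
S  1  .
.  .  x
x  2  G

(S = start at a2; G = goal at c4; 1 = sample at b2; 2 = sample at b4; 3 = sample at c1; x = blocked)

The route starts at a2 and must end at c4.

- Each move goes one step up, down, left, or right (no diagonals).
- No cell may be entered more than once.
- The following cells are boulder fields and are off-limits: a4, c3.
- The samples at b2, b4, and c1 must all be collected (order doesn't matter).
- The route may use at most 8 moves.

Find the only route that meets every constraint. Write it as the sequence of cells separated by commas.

Any route must reach b2, b4, and c1 and still end at c4 within 8 moves, so the order of the required stops is forced.
Route from a2: up 1 to a1, right 2 to c1, down 1 to c2, left 1 to b2, down 2 to b4, right 1 to c4 — 8 moves in all.
Check: all required cells visited; 8 ≤ 8 moves.

a2, a1, b1, c1, c2, b2, b3, b4, c4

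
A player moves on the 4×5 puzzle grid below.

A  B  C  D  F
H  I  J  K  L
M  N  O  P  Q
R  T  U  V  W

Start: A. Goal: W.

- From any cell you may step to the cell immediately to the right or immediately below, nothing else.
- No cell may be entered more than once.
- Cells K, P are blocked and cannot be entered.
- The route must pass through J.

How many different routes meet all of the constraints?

A right/down-only route from A to W makes exactly 3 down-moves and 4 right-moves in some order.
With no other constraints that would be C(7,3) = 35 routes.
Split at J and multiply the segment counts (each segment already excludes blocked cells): A→J: 3; J→W: 1; product = 3.
That gives 3 routes.

3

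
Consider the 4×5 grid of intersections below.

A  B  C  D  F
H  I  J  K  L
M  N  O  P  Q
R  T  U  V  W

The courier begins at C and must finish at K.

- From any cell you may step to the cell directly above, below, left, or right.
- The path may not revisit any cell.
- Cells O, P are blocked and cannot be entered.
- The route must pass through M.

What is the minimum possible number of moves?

8

Any route passes through M somewhere between C and K. Summing Manhattan distances along the two legs (C → M → K) gives a lower bound of 4 + 4 = 8 moves.
A route of 8 moves achieves this: C → B → A → H → M → N → I → J → K.
Since 8 matches the lower bound, it is optimal.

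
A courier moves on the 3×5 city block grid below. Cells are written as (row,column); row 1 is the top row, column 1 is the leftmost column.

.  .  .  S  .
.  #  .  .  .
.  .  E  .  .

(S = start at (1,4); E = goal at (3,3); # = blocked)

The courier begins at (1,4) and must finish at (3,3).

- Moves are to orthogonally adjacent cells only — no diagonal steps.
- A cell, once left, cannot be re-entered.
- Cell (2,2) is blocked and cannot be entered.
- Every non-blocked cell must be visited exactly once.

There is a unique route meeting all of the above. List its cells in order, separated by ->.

(1,4) -> (1,5) -> (2,5) -> (3,5) -> (3,4) -> (2,4) -> (2,3) -> (1,3) -> (1,2) -> (1,1) -> (2,1) -> (3,1) -> (3,2) -> (3,3)

Need to visit all 14 open cells exactly once, starting at (1,4) and ending at (3,3).
Route from (1,4): right 1 to (1,5), down 2 to (3,5), left 1 to (3,4), up 1 to (2,4), left 1 to (2,3), up 1 to (1,3), left 2 to (1,1), down 2 to (3,1), right 2 to (3,3) — 13 moves in all.
Check: all 14 open cells covered.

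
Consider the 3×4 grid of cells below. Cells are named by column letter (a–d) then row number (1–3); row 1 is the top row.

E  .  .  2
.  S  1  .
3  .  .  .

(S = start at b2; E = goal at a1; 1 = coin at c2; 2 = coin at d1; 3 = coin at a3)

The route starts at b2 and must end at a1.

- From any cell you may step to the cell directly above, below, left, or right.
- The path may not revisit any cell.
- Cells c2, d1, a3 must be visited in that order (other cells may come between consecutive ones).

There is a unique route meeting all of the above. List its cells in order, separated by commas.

b2, c2, c1, d1, d2, d3, c3, b3, a3, a2, a1

The waypoints must appear in the order c2, d1, a3, with no cell reused.
Route from b2: right to c2, up to c1, right to d1, 2× down (reaching d3), 3× left (reaching a3), 2× up (reaching a1) — 10 moves in all.
Check: order respected (1 at step 1, 2 at step 3, 3 at step 8).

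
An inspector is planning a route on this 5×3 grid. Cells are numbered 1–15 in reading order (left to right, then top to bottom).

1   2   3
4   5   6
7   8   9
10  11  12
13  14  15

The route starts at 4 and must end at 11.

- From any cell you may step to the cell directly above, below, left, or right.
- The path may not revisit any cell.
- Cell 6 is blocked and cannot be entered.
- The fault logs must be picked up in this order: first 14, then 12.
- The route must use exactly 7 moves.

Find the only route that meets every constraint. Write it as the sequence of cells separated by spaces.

4 7 10 13 14 15 12 11

The waypoints must appear in the order 14, 12, with no cell reused.
Route from 4: down 3 to 13, right 2 to 15, up 1 to 12, left 1 to 11 — 7 moves in all.
Check: order respected (14 at step 4, 12 at step 6); 7 moves as required.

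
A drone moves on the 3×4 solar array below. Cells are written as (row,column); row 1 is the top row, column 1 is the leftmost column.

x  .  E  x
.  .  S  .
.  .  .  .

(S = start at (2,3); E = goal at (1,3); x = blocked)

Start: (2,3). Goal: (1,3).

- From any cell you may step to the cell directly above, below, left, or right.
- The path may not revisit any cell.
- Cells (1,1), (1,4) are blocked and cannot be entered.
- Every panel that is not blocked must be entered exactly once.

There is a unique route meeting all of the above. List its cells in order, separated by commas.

(2,3), (2,4), (3,4), (3,3), (3,2), (3,1), (2,1), (2,2), (1,2), (1,3)

Need to visit all 10 open cells exactly once, starting at (2,3) and ending at (1,3).
Cell (2,4) has only two open neighbours ((3,4) and (2,3)), so the path must pass straight through it: one of those is the cell it's entered from and the other is where it exits.
Route from (2,3): right 1 to (2,4), down 1 to (3,4), left 3 to (3,1), up 1 to (2,1), right 1 to (2,2), up 1 to (1,2), right 1 to (1,3) — 9 moves in all.
Check: all 10 open cells covered.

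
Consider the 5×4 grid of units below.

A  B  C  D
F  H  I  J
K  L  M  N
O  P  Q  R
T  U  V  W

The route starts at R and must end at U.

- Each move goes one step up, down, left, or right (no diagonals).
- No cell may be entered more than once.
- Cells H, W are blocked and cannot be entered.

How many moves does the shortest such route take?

The Manhattan distance from R to U is |4−5| + |4−2| = 3, so at least 3 moves are needed.
A route of 3 moves achieves this: R → Q → V → U.
Since 3 matches the lower bound, it is optimal.

3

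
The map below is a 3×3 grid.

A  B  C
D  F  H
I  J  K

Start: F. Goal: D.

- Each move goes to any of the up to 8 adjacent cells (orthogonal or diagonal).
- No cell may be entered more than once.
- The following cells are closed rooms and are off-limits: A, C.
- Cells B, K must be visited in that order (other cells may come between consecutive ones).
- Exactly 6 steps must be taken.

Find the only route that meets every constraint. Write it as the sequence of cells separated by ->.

F -> B -> H -> K -> J -> I -> D

The waypoints must appear in the order B, K, with no cell reused.
Route from F: up to B, down-right to H, down to K, 2× left (reaching I), up to D — 6 moves in all.
Check: order respected (B at step 1, K at step 3); 6 moves as required.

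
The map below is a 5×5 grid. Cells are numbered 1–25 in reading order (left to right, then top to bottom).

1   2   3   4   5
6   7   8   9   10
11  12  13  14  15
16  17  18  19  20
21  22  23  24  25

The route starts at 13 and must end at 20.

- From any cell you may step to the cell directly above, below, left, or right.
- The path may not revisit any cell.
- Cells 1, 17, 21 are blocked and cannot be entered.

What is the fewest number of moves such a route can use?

The Manhattan distance from 13 to 20 is |3−4| + |3−5| = 3, so at least 3 moves are needed.
A route of 3 moves achieves this: 13 → 18 → 19 → 20.
Since 3 matches the lower bound, it is optimal.

3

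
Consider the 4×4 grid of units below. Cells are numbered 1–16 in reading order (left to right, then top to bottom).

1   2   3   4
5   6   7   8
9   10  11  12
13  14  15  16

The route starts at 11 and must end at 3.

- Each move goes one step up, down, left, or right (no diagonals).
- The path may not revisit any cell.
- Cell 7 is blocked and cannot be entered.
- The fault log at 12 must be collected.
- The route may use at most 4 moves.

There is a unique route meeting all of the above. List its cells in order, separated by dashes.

The 4-move cap with required stops at 12 leaves no slack for detours.
Route from 11: right 1 to 12, up 2 to 4, left 1 to 3 — 4 moves in all.
Check: all required cells visited; 4 ≤ 4 moves.

11 - 12 - 8 - 4 - 3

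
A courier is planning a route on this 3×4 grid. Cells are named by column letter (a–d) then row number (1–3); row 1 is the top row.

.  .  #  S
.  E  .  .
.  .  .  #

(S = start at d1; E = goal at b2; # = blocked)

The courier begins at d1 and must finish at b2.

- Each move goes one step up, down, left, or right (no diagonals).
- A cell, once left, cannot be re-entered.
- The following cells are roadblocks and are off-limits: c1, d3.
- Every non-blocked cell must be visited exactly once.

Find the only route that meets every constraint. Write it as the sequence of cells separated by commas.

Need to visit all 10 open cells exactly once, starting at d1 and ending at b2.
Route from d1: down 1 to d2, left 1 to c2, down 1 to c3, left 2 to a3, up 2 to a1, right 1 to b1, down 1 to b2 — 9 moves in all.
Check: all 10 open cells covered.

d1, d2, c2, c3, b3, a3, a2, a1, b1, b2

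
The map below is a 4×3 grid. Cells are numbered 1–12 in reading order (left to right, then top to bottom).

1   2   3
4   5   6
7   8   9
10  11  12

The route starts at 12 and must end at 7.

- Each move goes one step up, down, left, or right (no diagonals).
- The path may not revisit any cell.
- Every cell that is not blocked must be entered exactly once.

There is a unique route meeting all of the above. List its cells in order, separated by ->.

Need to visit all 12 open cells exactly once, starting at 12 and ending at 7.
Route from 12: 3× up (reaching 3), 2× left (reaching 1), down to 4, right to 5, 2× down (reaching 11), left to 10, up to 7 — 11 moves in all.
Check: all 12 open cells covered.

12 -> 9 -> 6 -> 3 -> 2 -> 1 -> 4 -> 5 -> 8 -> 11 -> 10 -> 7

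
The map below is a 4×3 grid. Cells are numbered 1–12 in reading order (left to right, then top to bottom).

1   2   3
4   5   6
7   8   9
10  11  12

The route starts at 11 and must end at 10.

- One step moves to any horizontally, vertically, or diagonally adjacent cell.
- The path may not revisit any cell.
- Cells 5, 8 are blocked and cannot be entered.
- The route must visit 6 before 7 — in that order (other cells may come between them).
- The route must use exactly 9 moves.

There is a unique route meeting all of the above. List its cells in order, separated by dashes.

11 - 12 - 9 - 6 - 3 - 2 - 1 - 4 - 7 - 10

The waypoints must appear in the order 6, 7, with no cell reused.
Route from 11: right to 12, 3× up (reaching 3), 2× left (reaching 1), 3× down (reaching 10) — 9 moves in all.
Check: order respected (6 at step 3, 7 at step 8); 9 moves as required.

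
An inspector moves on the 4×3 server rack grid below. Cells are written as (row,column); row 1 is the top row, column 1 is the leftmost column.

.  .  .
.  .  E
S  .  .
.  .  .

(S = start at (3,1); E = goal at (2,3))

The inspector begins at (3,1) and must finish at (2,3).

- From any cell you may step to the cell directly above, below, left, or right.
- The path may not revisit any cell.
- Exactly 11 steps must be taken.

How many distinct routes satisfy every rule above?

Need simple routes of exactly 11 moves from (3,1) to (2,3) (Manhattan distance 3, so 4 moves are spent on a detour and 4 undoing it).
Enumerating: (3,1) (4,1) (4,2) (4,3) (3,3) (3,2) (2,2) (2,1) (1,1) (1,2) (1,3) (2,3).
That gives 1 route.

1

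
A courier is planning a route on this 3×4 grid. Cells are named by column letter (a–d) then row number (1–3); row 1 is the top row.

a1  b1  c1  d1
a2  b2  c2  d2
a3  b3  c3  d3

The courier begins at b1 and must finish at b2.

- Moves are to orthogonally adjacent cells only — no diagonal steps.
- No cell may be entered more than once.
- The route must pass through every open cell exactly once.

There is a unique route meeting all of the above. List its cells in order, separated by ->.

b1 -> a1 -> a2 -> a3 -> b3 -> c3 -> d3 -> d2 -> d1 -> c1 -> c2 -> b2

Need to visit all 12 open cells exactly once, starting at b1 and ending at b2.
Cell d1 has only two open neighbours (d2 and c1), so the path must pass straight through it: one of those is the cell it's entered from and the other is where it exits.
Route from b1: left to a1, 2× down (reaching a3), 3× right (reaching d3), 2× up (reaching d1), left to c1, down to c2, left to b2 — 11 moves in all.
Check: all 12 open cells covered.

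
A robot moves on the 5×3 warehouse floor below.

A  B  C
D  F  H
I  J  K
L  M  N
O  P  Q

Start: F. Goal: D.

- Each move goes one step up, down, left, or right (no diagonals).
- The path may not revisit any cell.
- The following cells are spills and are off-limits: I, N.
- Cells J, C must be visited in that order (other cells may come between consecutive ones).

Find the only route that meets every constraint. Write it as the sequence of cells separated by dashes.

The waypoints must appear in the order J, C, with no cell reused.
Route from F: down 1 to J, right 1 to K, up 2 to C, left 2 to A, down 1 to D — 7 moves in all.
Check: order respected (J at step 1, C at step 4).

F - J - K - H - C - B - A - D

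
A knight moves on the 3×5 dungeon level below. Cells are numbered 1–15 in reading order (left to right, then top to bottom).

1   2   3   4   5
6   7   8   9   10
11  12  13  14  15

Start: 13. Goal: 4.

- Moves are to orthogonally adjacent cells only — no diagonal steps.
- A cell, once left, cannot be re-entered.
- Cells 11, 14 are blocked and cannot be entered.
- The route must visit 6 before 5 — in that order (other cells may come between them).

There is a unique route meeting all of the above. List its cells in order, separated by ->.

The waypoints must appear in the order 6, 5, with no cell reused.
Route from 13: left 1 to 12, up 1 to 7, left 1 to 6, up 1 to 1, right 2 to 3, down 1 to 8, right 2 to 10, up 1 to 5, left 1 to 4 — 11 moves in all.
Check: order respected (6 at step 3, 5 at step 10).

13 -> 12 -> 7 -> 6 -> 1 -> 2 -> 3 -> 8 -> 9 -> 10 -> 5 -> 4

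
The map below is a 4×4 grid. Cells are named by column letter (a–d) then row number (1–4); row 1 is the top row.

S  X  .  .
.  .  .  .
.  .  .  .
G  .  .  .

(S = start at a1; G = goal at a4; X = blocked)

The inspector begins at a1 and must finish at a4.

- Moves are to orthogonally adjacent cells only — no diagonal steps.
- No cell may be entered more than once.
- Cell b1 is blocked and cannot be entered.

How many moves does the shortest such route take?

The Manhattan distance from a1 to a4 is |1−4| + |1−1| = 3, so at least 3 moves are needed.
A route of 3 moves achieves this: a1 → a2 → a3 → a4.
Since 3 matches the lower bound, it is optimal.

3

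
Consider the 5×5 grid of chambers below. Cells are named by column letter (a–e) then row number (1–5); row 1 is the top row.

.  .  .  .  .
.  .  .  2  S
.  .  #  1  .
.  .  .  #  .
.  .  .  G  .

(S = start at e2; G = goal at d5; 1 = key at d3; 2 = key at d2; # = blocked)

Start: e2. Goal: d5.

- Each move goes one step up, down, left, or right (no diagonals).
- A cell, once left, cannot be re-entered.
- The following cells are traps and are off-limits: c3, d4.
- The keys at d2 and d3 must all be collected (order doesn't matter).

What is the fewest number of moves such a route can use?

Any route passes through d2 and d3 in some order between e2 and d5. Summing Manhattan distances along each leg and taking the cheapest ordering (e2 → d2 → d3 → d5) gives a lower bound of 1 + 1 + 2 = 4 moves.
That bound ignores the blocked cells. Measuring each leg by the fewest moves that actually steer around them (e2→d2: 1; d2→d3: 1; d3→d5: 4) raises the lower bound to 6.
A route of 6 moves exists: e2 → d2 → d3 → e3 → e4 → e5 → d5.
Since 6 matches that lower bound, it is optimal.

6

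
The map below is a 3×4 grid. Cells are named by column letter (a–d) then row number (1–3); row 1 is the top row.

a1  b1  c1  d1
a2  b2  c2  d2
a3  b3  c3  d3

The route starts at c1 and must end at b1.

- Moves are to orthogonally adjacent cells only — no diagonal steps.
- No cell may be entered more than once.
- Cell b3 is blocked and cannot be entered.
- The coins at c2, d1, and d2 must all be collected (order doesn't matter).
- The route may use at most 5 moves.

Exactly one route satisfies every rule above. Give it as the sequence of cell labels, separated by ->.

c1 -> d1 -> d2 -> c2 -> b2 -> b1

The 5-move cap with required stops at c2, d1, d2 leaves no slack for detours.
Route from c1: right to d1, down to d2, 2× left (reaching b2), up to b1 — 5 moves in all.
Check: all required cells visited; 5 ≤ 5 moves.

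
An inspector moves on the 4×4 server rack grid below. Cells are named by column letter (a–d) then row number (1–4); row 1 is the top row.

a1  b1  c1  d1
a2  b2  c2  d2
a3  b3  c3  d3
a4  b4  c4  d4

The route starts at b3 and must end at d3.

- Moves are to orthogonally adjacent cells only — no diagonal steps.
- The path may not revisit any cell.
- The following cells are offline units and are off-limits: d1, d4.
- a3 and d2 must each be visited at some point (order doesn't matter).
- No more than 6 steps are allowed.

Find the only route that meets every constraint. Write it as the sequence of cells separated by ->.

The budget equals the shortest possible length, so every move has to be on a shortest route through the required cells.
Route from b3: left to a3, up to a2, 3× right (reaching d2), down to d3 — 6 moves in all.
Check: all required cells visited; 6 ≤ 6 moves.

b3 -> a3 -> a2 -> b2 -> c2 -> d2 -> d3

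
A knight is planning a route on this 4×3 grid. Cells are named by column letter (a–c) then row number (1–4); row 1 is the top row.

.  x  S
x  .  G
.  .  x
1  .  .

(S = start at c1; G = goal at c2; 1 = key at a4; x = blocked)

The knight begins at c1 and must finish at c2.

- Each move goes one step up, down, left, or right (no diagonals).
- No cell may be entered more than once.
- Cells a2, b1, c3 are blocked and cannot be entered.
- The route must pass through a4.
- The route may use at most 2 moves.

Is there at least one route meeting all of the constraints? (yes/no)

Every way from c1 to a4 runs through c2 — but c2 is where the route must end, so it would be entered once on the way to a4 and again at the finish.

no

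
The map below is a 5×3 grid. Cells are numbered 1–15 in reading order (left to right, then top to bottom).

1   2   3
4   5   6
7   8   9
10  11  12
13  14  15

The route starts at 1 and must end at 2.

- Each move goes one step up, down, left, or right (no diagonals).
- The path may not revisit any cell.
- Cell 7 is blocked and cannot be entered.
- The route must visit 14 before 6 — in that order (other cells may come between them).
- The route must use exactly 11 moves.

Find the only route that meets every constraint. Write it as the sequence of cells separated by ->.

1 -> 4 -> 5 -> 8 -> 11 -> 14 -> 15 -> 12 -> 9 -> 6 -> 3 -> 2

The waypoints must appear in the order 14, 6, with no cell reused.
Route from 1: down 1 to 4, right 1 to 5, down 3 to 14, right 1 to 15, up 4 to 3, left 1 to 2 — 11 moves in all.
Check: order respected (14 at step 5, 6 at step 9); 11 moves as required.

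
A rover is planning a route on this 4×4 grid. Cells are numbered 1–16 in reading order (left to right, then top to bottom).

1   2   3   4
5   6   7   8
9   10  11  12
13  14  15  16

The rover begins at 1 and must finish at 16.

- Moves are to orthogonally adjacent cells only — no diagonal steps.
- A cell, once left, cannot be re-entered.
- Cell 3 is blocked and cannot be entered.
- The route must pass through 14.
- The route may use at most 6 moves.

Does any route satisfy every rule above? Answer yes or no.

yes

One route that works: 1 → 5 → 9 → 13 → 14 → 15 → 16.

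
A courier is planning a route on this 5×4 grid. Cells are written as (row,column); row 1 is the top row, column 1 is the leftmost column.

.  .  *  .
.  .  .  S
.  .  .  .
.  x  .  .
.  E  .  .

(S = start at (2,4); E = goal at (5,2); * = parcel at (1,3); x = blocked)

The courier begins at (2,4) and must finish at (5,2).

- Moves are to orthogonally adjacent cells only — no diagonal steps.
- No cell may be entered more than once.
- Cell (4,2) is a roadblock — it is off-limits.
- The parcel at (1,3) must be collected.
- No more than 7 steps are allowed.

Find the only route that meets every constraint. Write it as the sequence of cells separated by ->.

(2,4) -> (1,4) -> (1,3) -> (2,3) -> (3,3) -> (4,3) -> (5,3) -> (5,2)

The budget equals the shortest possible length, so every move has to be on a shortest route through the required cells.
Route from (2,4): up to (1,4), left to (1,3), 4× down (reaching (5,3)), left to (5,2) — 7 moves in all.
Check: all required cells visited; 7 ≤ 7 moves.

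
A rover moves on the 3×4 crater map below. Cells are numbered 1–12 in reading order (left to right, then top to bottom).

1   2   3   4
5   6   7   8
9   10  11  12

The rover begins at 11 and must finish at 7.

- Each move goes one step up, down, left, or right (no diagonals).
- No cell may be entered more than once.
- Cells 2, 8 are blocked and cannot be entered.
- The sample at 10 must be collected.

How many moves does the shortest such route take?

Any route passes through 10 somewhere between 11 and 7. Summing Manhattan distances along the two legs (11 → 10 → 7) gives a lower bound of 1 + 2 = 3 moves.
A route of 3 moves achieves this: 11 → 10 → 6 → 7.
Since 3 matches the lower bound, it is optimal.

3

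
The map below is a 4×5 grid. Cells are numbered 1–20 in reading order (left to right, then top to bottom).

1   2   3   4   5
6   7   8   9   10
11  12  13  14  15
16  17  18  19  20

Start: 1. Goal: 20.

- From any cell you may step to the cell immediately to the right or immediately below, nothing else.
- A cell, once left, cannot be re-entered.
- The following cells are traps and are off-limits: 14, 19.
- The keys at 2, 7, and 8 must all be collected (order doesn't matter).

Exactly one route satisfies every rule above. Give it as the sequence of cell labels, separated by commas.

Moves only go right or down, so the column and row indices never decrease.
Route from 1: right 1 to 2, down 1 to 7, right 3 to 10, down 2 to 20 — 7 moves in all.
Check: all required cells visited.

1, 2, 7, 8, 9, 10, 15, 20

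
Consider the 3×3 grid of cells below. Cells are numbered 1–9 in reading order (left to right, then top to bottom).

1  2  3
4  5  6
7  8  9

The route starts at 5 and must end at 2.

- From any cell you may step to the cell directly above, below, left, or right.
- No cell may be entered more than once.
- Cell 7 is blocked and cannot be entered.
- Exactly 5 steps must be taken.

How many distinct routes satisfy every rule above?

Need simple routes of exactly 5 moves from 5 to 2 (Manhattan distance 1, so 2 moves are spent on a detour and 2 undoing it).
Enumerating: 5 8 9 6 3 2.
That gives 1 route.

1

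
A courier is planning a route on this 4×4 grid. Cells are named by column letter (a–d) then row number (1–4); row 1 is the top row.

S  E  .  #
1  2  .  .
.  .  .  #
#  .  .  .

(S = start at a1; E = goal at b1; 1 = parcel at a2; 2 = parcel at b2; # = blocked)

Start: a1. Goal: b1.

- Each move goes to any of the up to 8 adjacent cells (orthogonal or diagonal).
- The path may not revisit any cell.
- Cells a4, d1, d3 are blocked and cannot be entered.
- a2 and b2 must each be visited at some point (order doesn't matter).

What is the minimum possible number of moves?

Any route passes through a2 and b2 in some order between a1 and b1. Summing Chebyshev distances along each leg and taking the cheapest ordering (a1 → a2 → b2 → b1) gives a lower bound of 1 + 1 + 1 = 3 moves.
A route of 3 moves achieves this: a1 → a2 → b2 → b1.
Since 3 matches the lower bound, it is optimal.

3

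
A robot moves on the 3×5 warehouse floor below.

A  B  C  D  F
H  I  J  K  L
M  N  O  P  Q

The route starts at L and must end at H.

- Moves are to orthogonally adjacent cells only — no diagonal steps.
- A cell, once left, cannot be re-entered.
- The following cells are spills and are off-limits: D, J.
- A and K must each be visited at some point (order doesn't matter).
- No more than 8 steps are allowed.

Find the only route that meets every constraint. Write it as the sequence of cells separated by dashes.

L - K - P - O - N - I - B - A - H

Any route must reach A and K and still end at H within 8 moves, so the order of the required stops is forced.
Route from L: left 1 to K, down 1 to P, left 2 to N, up 2 to B, left 1 to A, down 1 to H — 8 moves in all.
Check: all required cells visited; 8 ≤ 8 moves.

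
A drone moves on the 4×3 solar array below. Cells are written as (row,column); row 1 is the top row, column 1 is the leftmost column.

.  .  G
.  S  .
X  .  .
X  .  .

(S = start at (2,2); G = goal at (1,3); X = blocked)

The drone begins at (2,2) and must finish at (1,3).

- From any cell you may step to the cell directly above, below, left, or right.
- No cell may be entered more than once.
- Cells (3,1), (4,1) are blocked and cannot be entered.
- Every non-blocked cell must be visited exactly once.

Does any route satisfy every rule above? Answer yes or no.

Colour the cells like a checkerboard: each orthogonal step flips colour, so a Hamiltonian route alternates colours. Here there are 5 cells of one colour and 5 of the other, with start on the same colour as the goal — the counts and endpoints can't be arranged into an alternating sequence of length 10, so no Hamiltonian route exists.

no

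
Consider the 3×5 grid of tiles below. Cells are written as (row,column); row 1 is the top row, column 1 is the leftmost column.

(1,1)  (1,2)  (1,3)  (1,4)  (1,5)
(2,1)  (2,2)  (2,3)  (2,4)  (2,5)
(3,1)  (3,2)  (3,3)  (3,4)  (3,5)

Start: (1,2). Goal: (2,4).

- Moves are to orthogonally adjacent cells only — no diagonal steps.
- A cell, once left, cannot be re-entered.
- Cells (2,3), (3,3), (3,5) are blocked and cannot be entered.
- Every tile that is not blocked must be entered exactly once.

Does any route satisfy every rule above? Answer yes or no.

Cell (3,4) has only one open neighbour but is neither the start nor the goal, so a Hamiltonian route would have to both enter and leave it through the same neighbour — impossible without revisiting.

no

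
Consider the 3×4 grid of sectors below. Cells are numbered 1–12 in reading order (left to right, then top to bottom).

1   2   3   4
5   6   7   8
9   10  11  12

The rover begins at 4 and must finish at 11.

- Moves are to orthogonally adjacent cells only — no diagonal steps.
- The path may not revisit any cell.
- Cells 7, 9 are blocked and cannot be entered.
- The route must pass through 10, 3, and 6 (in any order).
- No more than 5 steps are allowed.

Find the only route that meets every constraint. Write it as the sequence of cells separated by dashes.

Any route must reach 10, 3, and 6 and still end at 11 within 5 moves, so the order of the required stops is forced.
Route from 4: 2× left (reaching 2), 2× down (reaching 10), right to 11 — 5 moves in all.
Check: all required cells visited; 5 ≤ 5 moves.

4 - 3 - 2 - 6 - 10 - 11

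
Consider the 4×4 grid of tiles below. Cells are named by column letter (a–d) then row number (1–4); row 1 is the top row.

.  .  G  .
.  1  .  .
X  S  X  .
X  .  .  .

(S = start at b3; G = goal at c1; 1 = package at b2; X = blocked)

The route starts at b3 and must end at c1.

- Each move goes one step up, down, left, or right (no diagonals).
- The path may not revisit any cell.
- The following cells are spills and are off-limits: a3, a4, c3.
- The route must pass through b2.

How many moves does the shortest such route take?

Any route passes through b2 somewhere between b3 and c1. Summing Manhattan distances along the two legs (b3 → b2 → c1) gives a lower bound of 1 + 2 = 3 moves.
A route of 3 moves achieves this: b3 → b2 → b1 → c1.
Since 3 matches the lower bound, it is optimal.

3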